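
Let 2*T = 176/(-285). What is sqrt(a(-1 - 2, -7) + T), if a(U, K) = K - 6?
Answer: I*sqrt(1081005)/285 ≈ 3.6481*I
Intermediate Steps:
a(U, K) = -6 + K
T = -88/285 (T = (176/(-285))/2 = (176*(-1/285))/2 = (1/2)*(-176/285) = -88/285 ≈ -0.30877)
sqrt(a(-1 - 2, -7) + T) = sqrt((-6 - 7) - 88/285) = sqrt(-13 - 88/285) = sqrt(-3793/285) = I*sqrt(1081005)/285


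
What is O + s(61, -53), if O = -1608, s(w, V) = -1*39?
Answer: -1647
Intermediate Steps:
s(w, V) = -39
O + s(61, -53) = -1608 - 39 = -1647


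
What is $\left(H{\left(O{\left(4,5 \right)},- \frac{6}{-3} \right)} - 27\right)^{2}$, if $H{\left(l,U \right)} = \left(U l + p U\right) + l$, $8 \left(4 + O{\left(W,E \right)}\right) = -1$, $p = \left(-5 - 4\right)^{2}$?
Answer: $\frac{962361}{64} \approx 15037.0$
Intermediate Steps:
$p = 81$ ($p = \left(-9\right)^{2} = 81$)
$O{\left(W,E \right)} = - \frac{33}{8}$ ($O{\left(W,E \right)} = -4 + \frac{1}{8} \left(-1\right) = -4 - \frac{1}{8} = - \frac{33}{8}$)
$H{\left(l,U \right)} = l + 81 U + U l$ ($H{\left(l,U \right)} = \left(U l + 81 U\right) + l = \left(81 U + U l\right) + l = l + 81 U + U l$)
$\left(H{\left(O{\left(4,5 \right)},- \frac{6}{-3} \right)} - 27\right)^{2} = \left(\left(- \frac{33}{8} + 81 \left(- \frac{6}{-3}\right) + - \frac{6}{-3} \left(- \frac{33}{8}\right)\right) - 27\right)^{2} = \left(\left(- \frac{33}{8} + 81 \left(\left(-6\right) \left(- \frac{1}{3}\right)\right) + \left(-6\right) \left(- \frac{1}{3}\right) \left(- \frac{33}{8}\right)\right) - 27\right)^{2} = \left(\left(- \frac{33}{8} + 81 \cdot 2 + 2 \left(- \frac{33}{8}\right)\right) - 27\right)^{2} = \left(\left(- \frac{33}{8} + 162 - \frac{33}{4}\right) - 27\right)^{2} = \left(\frac{1197}{8} - 27\right)^{2} = \left(\frac{981}{8}\right)^{2} = \frac{962361}{64}$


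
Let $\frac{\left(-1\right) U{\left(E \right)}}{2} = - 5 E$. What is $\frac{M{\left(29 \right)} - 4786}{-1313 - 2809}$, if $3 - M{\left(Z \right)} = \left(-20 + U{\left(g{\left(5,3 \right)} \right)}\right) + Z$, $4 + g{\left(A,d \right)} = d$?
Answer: $\frac{797}{687} \approx 1.1601$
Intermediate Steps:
$g{\left(A,d \right)} = -4 + d$
$U{\left(E \right)} = 10 E$ ($U{\left(E \right)} = - 2 \left(- 5 E\right) = 10 E$)
$M{\left(Z \right)} = 33 - Z$ ($M{\left(Z \right)} = 3 - \left(\left(-20 + 10 \left(-4 + 3\right)\right) + Z\right) = 3 - \left(\left(-20 + 10 \left(-1\right)\right) + Z\right) = 3 - \left(\left(-20 - 10\right) + Z\right) = 3 - \left(-30 + Z\right) = 33 - Z$)
$\frac{M{\left(29 \right)} - 4786}{-1313 - 2809} = \frac{\left(33 - 29\right) - 4786}{-1313 - 2809} = \frac{\left(33 - 29\right) - 4786}{-4122} = \left(4 - 4786\right) \left(- \frac{1}{4122}\right) = \left(-4782\right) \left(- \frac{1}{4122}\right) = \frac{797}{687}$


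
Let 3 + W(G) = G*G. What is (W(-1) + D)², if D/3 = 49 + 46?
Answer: 80089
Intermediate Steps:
W(G) = -3 + G² (W(G) = -3 + G*G = -3 + G²)
D = 285 (D = 3*(49 + 46) = 3*95 = 285)
(W(-1) + D)² = ((-3 + (-1)²) + 285)² = ((-3 + 1) + 285)² = (-2 + 285)² = 283² = 80089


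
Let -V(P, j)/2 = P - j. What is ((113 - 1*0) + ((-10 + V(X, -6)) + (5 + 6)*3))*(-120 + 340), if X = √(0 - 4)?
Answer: 27280 - 880*I ≈ 27280.0 - 880.0*I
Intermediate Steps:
X = 2*I (X = √(-4) = 2*I ≈ 2.0*I)
V(P, j) = -2*P + 2*j (V(P, j) = -2*(P - j) = -2*P + 2*j)
((113 - 1*0) + ((-10 + V(X, -6)) + (5 + 6)*3))*(-120 + 340) = ((113 - 1*0) + ((-10 + (-4*I + 2*(-6))) + (5 + 6)*3))*(-120 + 340) = ((113 + 0) + ((-10 + (-4*I - 12)) + 11*3))*220 = (113 + ((-10 + (-12 - 4*I)) + 33))*220 = (113 + ((-22 - 4*I) + 33))*220 = (113 + (11 - 4*I))*220 = (124 - 4*I)*220 = 27280 - 880*I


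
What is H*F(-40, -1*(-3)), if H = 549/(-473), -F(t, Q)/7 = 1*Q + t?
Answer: -142191/473 ≈ -300.62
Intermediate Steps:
F(t, Q) = -7*Q - 7*t (F(t, Q) = -7*(1*Q + t) = -7*(Q + t) = -7*Q - 7*t)
H = -549/473 (H = 549*(-1/473) = -549/473 ≈ -1.1607)
H*F(-40, -1*(-3)) = -549*(-(-7)*(-3) - 7*(-40))/473 = -549*(-7*3 + 280)/473 = -549*(-21 + 280)/473 = -549/473*259 = -142191/473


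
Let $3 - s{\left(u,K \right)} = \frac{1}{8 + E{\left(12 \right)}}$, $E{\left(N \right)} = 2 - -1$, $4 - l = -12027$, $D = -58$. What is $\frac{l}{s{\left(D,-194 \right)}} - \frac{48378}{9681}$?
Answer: $\frac{426548375}{103264} \approx 4130.7$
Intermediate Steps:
$l = 12031$ ($l = 4 - -12027 = 4 + 12027 = 12031$)
$E{\left(N \right)} = 3$ ($E{\left(N \right)} = 2 + 1 = 3$)
$s{\left(u,K \right)} = \frac{32}{11}$ ($s{\left(u,K \right)} = 3 - \frac{1}{8 + 3} = 3 - \frac{1}{11} = \frac{32}{11}$)
$\frac{l}{s{\left(D,-194 \right)}} - \frac{48378}{9681} = \frac{12031}{\frac{32}{11}} - \frac{48378}{9681} = 12031 \cdot \frac{11}{32} - \frac{16126}{3227} = \frac{132341}{32} - \frac{16126}{3227} = \frac{426548375}{103264}$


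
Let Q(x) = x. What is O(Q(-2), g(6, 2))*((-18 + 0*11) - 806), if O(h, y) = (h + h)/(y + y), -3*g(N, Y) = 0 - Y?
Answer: 2472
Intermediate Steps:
g(N, Y) = Y/3 (g(N, Y) = -(0 - Y)/3 = -(-1)*Y/3 = Y/3)
O(h, y) = h/y (O(h, y) = (2*h)/((2*y)) = (2*h)*(1/(2*y)) = h/y)
O(Q(-2), g(6, 2))*((-18 + 0*11) - 806) = (-2/((⅓)*2))*((-18 + 0*11) - 806) = (-2/⅔)*((-18 + 0) - 806) = (-2*3/2)*(-18 - 806) = -3*(-824) = 2472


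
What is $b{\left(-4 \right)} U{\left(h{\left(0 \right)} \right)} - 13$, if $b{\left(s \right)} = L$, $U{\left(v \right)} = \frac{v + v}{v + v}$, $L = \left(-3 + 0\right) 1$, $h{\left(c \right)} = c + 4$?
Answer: $-16$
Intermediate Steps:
$h{\left(c \right)} = 4 + c$
$L = -3$ ($L = \left(-3\right) 1 = -3$)
$U{\left(v \right)} = 1$ ($U{\left(v \right)} = \frac{2 v}{2 v} = 2 v \frac{1}{2 v} = 1$)
$b{\left(s \right)} = -3$
$b{\left(-4 \right)} U{\left(h{\left(0 \right)} \right)} - 13 = \left(-3\right) 1 - 13 = -3 - 13 = -16$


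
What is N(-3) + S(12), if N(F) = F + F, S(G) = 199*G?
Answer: 2382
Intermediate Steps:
N(F) = 2*F
N(-3) + S(12) = 2*(-3) + 199*12 = -6 + 2388 = 2382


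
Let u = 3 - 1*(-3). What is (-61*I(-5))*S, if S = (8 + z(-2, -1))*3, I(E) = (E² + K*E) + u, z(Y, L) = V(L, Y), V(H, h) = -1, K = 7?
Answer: 5124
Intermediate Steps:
z(Y, L) = -1
u = 6 (u = 3 + 3 = 6)
I(E) = 6 + E² + 7*E (I(E) = (E² + 7*E) + 6 = 6 + E² + 7*E)
S = 21 (S = (8 - 1)*3 = 7*3 = 21)
(-61*I(-5))*S = -61*(6 + (-5)² + 7*(-5))*21 = -61*(6 + 25 - 35)*21 = -61*(-4)*21 = 244*21 = 5124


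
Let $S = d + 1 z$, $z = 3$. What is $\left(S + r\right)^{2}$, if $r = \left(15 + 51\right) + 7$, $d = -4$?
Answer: $5184$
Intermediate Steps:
$r = 73$ ($r = 66 + 7 = 73$)
$S = -1$ ($S = -4 + 1 \cdot 3 = -4 + 3 = -1$)
$\left(S + r\right)^{2} = \left(-1 + 73\right)^{2} = 72^{2} = 5184$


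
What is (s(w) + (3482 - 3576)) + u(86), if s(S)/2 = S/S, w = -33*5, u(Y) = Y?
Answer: -6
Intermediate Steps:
w = -165
s(S) = 2 (s(S) = 2*(S/S) = 2*1 = 2)
(s(w) + (3482 - 3576)) + u(86) = (2 + (3482 - 3576)) + 86 = (2 - 94) + 86 = -92 + 86 = -6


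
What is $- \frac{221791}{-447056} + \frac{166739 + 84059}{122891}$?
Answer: $\frac{139376868469}{54939158896} \approx 2.5369$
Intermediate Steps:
$- \frac{221791}{-447056} + \frac{166739 + 84059}{122891} = \left(-221791\right) \left(- \frac{1}{447056}\right) + 250798 \cdot \frac{1}{122891} = \frac{221791}{447056} + \frac{250798}{122891} = \frac{139376868469}{54939158896}$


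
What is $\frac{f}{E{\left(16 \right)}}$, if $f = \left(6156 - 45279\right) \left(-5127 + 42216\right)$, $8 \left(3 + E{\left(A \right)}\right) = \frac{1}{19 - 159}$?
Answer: $\frac{1625156900640}{3361} \approx 4.8353 \cdot 10^{8}$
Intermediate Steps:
$E{\left(A \right)} = - \frac{3361}{1120}$ ($E{\left(A \right)} = -3 + \frac{1}{8 \left(19 - 159\right)} = -3 + \frac{1}{8 \left(-140\right)} = -3 + \frac{1}{8} \left(- \frac{1}{140}\right) = -3 - \frac{1}{1120} = - \frac{3361}{1120}$)
$f = -1451032947$ ($f = \left(-39123\right) 37089 = -1451032947$)
$\frac{f}{E{\left(16 \right)}} = - \frac{1451032947}{- \frac{3361}{1120}} = \left(-1451032947\right) \left(- \frac{1120}{3361}\right) = \frac{1625156900640}{3361}$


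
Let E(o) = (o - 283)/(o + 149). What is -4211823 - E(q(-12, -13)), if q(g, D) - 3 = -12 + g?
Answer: -33694565/8 ≈ -4.2118e+6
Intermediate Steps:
q(g, D) = -9 + g (q(g, D) = 3 + (-12 + g) = -9 + g)
E(o) = (-283 + o)/(149 + o)
-4211823 - E(q(-12, -13)) = -4211823 - (-283 + (-9 - 12))/(149 + (-9 - 12)) = -4211823 - (-283 - 21)/(149 - 21) = -4211823 - (-304)/128 = -4211823 - 1*(-19/8) = -4211823 + 19/8 = -33694565/8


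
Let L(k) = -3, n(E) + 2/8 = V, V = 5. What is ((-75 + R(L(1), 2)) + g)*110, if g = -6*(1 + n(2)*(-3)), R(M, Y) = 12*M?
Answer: -3465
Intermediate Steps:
n(E) = 19/4 (n(E) = -¼ + 5 = 19/4)
g = 159/2 (g = -6*(1 + (19/4)*(-3)) = -6*(1 - 57/4) = -6*(-53/4) = 159/2 ≈ 79.500)
((-75 + R(L(1), 2)) + g)*110 = ((-75 + 12*(-3)) + 159/2)*110 = ((-75 - 36) + 159/2)*110 = (-111 + 159/2)*110 = -63/2*110 = -3465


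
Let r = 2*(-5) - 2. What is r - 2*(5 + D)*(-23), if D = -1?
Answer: 172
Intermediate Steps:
r = -12 (r = -10 - 2 = -12)
r - 2*(5 + D)*(-23) = -12 - 2*(5 - 1)*(-23) = -12 - 2*4*(-23) = -12 - 8*(-23) = -12 + 184 = 172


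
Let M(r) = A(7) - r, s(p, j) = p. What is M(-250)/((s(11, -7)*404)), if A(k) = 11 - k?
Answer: 127/2222 ≈ 0.057156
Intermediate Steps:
M(r) = 4 - r (M(r) = (11 - 1*7) - r = (11 - 7) - r = 4 - r)
M(-250)/((s(11, -7)*404)) = (4 - 1*(-250))/((11*404)) = (4 + 250)/4444 = 254*(1/4444) = 127/2222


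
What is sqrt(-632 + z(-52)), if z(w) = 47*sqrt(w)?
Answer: sqrt(-632 + 94*I*sqrt(13)) ≈ 6.5246 + 25.973*I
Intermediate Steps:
sqrt(-632 + z(-52)) = sqrt(-632 + 47*sqrt(-52)) = sqrt(-632 + 47*(2*I*sqrt(13))) = sqrt(-632 + 94*I*sqrt(13))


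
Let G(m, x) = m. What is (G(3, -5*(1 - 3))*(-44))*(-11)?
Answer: 1452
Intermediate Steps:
(G(3, -5*(1 - 3))*(-44))*(-11) = (3*(-44))*(-11) = -132*(-11) = 1452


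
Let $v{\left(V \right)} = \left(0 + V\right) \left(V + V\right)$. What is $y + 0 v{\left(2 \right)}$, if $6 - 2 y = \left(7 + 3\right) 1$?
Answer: $-2$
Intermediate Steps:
$v{\left(V \right)} = 2 V^{2}$ ($v{\left(V \right)} = V 2 V = 2 V^{2}$)
$y = -2$ ($y = 3 - \frac{\left(7 + 3\right) 1}{2} = 3 - \frac{10 \cdot 1}{2} = 3 - 5 = -2$)
$y + 0 v{\left(2 \right)} = -2 + 0 \cdot 2 \cdot 2^{2} = -2 + 0 \cdot 2 \cdot 4 = -2 + 0 \cdot 8 = -2 + 0 = -2$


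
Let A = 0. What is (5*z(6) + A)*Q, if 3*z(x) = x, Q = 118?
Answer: 1180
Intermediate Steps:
z(x) = x/3
(5*z(6) + A)*Q = (5*((⅓)*6) + 0)*118 = (5*2 + 0)*118 = (10 + 0)*118 = 10*118 = 1180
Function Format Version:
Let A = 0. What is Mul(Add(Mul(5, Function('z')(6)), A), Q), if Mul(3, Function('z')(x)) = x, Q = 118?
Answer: 1180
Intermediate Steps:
Function('z')(x) = Mul(Rational(1, 3), x)
Mul(Add(Mul(5, Function('z')(6)), A), Q) = Mul(Add(Mul(5, Mul(Rational(1, 3), 6)), 0), 118) = Mul(Add(Mul(5, 2), 0), 118) = Mul(Add(10, 0), 118) = Mul(10, 118) = 1180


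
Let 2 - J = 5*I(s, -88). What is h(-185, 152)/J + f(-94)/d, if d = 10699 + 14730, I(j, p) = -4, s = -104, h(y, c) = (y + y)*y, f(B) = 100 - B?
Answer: 870309659/279719 ≈ 3111.4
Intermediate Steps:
h(y, c) = 2*y² (h(y, c) = (2*y)*y = 2*y²)
J = 22 (J = 2 - 5*(-4) = 2 - 1*(-20) = 2 + 20 = 22)
d = 25429
h(-185, 152)/J + f(-94)/d = (2*(-185)²)/22 + (100 - 1*(-94))/25429 = (2*34225)*(1/22) + (100 + 94)*(1/25429) = 68450*(1/22) + 194*(1/25429) = 34225/11 + 194/25429 = 870309659/279719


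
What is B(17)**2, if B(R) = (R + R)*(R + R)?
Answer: 1336336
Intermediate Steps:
B(R) = 4*R**2 (B(R) = (2*R)*(2*R) = 4*R**2)
B(17)**2 = (4*17**2)**2 = (4*289)**2 = 1156**2 = 1336336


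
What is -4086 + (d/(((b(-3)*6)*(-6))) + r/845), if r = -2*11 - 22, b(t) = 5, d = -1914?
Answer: -20662373/5070 ≈ -4075.4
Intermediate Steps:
r = -44 (r = -22 - 22 = -44)
-4086 + (d/(((b(-3)*6)*(-6))) + r/845) = -4086 + (-1914/((5*6)*(-6)) - 44/845) = -4086 + (-1914/(30*(-6)) - 44*1/845) = -4086 + (-1914/(-180) - 44/845) = -4086 + (-1914*(-1/180) - 44/845) = -4086 + (319/30 - 44/845) = -4086 + 53647/5070 = -20662373/5070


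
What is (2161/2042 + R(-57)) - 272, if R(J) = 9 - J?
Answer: -418491/2042 ≈ -204.94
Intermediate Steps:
(2161/2042 + R(-57)) - 272 = (2161/2042 + (9 - 1*(-57))) - 272 = (2161*(1/2042) + (9 + 57)) - 272 = (2161/2042 + 66) - 272 = 136933/2042 - 272 = -418491/2042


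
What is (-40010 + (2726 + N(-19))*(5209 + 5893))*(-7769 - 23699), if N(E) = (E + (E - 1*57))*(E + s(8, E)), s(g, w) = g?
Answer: -1316168987776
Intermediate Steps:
N(E) = (-57 + 2*E)*(8 + E) (N(E) = (E + (E - 1*57))*(E + 8) = (E + (E - 57))*(8 + E) = (E + (-57 + E))*(8 + E) = (-57 + 2*E)*(8 + E))
(-40010 + (2726 + N(-19))*(5209 + 5893))*(-7769 - 23699) = (-40010 + (2726 + (-456 - 41*(-19) + 2*(-19)²))*(5209 + 5893))*(-7769 - 23699) = (-40010 + (2726 + (-456 + 779 + 2*361))*11102)*(-31468) = (-40010 + (2726 + (-456 + 779 + 722))*11102)*(-31468) = (-40010 + (2726 + 1045)*11102)*(-31468) = (-40010 + 3771*11102)*(-31468) = (-40010 + 41865642)*(-31468) = 41825632*(-31468) = -1316168987776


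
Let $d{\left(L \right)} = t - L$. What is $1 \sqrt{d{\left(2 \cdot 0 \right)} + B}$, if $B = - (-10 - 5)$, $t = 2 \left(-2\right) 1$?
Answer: $\sqrt{11} \approx 3.3166$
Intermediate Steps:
$t = -4$ ($t = \left(-4\right) 1 = -4$)
$B = 15$ ($B = - (-10 - 5) = \left(-1\right) \left(-15\right) = 15$)
$d{\left(L \right)} = -4 - L$
$1 \sqrt{d{\left(2 \cdot 0 \right)} + B} = 1 \sqrt{\left(-4 - 2 \cdot 0\right) + 15} = 1 \sqrt{\left(-4 - 0\right) + 15} = 1 \sqrt{\left(-4 + 0\right) + 15} = 1 \sqrt{-4 + 15} = 1 \sqrt{11} = \sqrt{11}$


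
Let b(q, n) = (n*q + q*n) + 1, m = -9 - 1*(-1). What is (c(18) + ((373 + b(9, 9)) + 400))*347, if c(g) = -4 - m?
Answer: 326180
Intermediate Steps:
m = -8 (m = -9 + 1 = -8)
b(q, n) = 1 + 2*n*q (b(q, n) = (n*q + n*q) + 1 = 2*n*q + 1 = 1 + 2*n*q)
c(g) = 4 (c(g) = -4 - 1*(-8) = -4 + 8 = 4)
(c(18) + ((373 + b(9, 9)) + 400))*347 = (4 + ((373 + (1 + 2*9*9)) + 400))*347 = (4 + ((373 + (1 + 162)) + 400))*347 = (4 + ((373 + 163) + 400))*347 = (4 + (536 + 400))*347 = (4 + 936)*347 = 940*347 = 326180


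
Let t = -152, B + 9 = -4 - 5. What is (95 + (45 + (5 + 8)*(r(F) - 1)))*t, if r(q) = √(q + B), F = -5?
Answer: -19304 - 1976*I*√23 ≈ -19304.0 - 9476.6*I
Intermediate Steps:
B = -18 (B = -9 + (-4 - 5) = -9 - 9 = -18)
r(q) = √(-18 + q) (r(q) = √(q - 18) = √(-18 + q))
(95 + (45 + (5 + 8)*(r(F) - 1)))*t = (95 + (45 + (5 + 8)*(√(-18 - 5) - 1)))*(-152) = (95 + (45 + 13*(√(-23) - 1)))*(-152) = (95 + (45 + 13*(I*√23 - 1)))*(-152) = (95 + (45 + 13*(-1 + I*√23)))*(-152) = (95 + (45 + (-13 + 13*I*√23)))*(-152) = (95 + (32 + 13*I*√23))*(-152) = (127 + 13*I*√23)*(-152) = -19304 - 1976*I*√23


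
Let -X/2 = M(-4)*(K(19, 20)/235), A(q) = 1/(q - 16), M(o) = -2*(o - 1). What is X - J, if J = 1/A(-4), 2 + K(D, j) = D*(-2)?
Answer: 1100/47 ≈ 23.404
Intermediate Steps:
K(D, j) = -2 - 2*D (K(D, j) = -2 + D*(-2) = -2 - 2*D)
M(o) = 2 - 2*o (M(o) = -2*(-1 + o) = 2 - 2*o)
A(q) = 1/(-16 + q)
J = -20 (J = 1/(1/(-16 - 4)) = 1/(1/(-20)) = 1/(-1/20) = -20)
X = 160/47 (X = -2*(2 - 2*(-4))*(-2 - 2*19)/235 = -2*(2 + 8)*(-2 - 38)*(1/235) = -20*(-40*1/235) = -20*(-8)/47 = -2*(-80/47) = 160/47 ≈ 3.4043)
X - J = 160/47 - 1*(-20) = 160/47 + 20 = 1100/47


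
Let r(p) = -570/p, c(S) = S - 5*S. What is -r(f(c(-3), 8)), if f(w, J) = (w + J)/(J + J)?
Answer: 456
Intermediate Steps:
c(S) = -4*S
f(w, J) = (J + w)/(2*J) (f(w, J) = (J + w)/((2*J)) = (J + w)*(1/(2*J)) = (J + w)/(2*J))
-r(f(c(-3), 8)) = -(-570)/((1/2)*(8 - 4*(-3))/8) = -(-570)/((1/2)*(1/8)*(8 + 12)) = -(-570)/((1/2)*(1/8)*20) = -(-570)/5/4 = -(-570)*4/5 = -1*(-456) = 456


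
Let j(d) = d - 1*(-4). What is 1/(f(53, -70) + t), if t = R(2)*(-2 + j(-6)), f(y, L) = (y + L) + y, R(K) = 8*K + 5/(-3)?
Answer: -3/64 ≈ -0.046875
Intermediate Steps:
j(d) = 4 + d (j(d) = d + 4 = 4 + d)
R(K) = -5/3 + 8*K (R(K) = 8*K + 5*(-⅓) = 8*K - 5/3 = -5/3 + 8*K)
f(y, L) = L + 2*y (f(y, L) = (L + y) + y = L + 2*y)
t = -172/3 (t = (-5/3 + 8*2)*(-2 + (4 - 6)) = (-5/3 + 16)*(-2 - 2) = (43/3)*(-4) = -172/3 ≈ -57.333)
1/(f(53, -70) + t) = 1/((-70 + 2*53) - 172/3) = 1/((-70 + 106) - 172/3) = 1/(36 - 172/3) = 1/(-64/3) = -3/64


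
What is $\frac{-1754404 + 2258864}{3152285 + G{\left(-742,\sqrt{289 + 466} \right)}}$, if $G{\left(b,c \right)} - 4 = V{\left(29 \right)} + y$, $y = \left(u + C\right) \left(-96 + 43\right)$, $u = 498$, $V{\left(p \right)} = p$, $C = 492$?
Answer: $\frac{126115}{774962} \approx 0.16274$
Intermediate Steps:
$y = -52470$ ($y = \left(498 + 492\right) \left(-96 + 43\right) = 990 \left(-53\right) = -52470$)
$G{\left(b,c \right)} = -52437$ ($G{\left(b,c \right)} = 4 + \left(29 - 52470\right) = 4 - 52441 = -52437$)
$\frac{-1754404 + 2258864}{3152285 + G{\left(-742,\sqrt{289 + 466} \right)}} = \frac{-1754404 + 2258864}{3152285 - 52437} = \frac{504460}{3099848} = 504460 \cdot \frac{1}{3099848} = \frac{126115}{774962}$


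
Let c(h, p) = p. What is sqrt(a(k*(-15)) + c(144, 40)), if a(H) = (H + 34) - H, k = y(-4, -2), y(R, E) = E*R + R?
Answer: sqrt(74) ≈ 8.6023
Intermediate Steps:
y(R, E) = R + E*R
k = 4 (k = -4*(1 - 2) = -4*(-1) = 4)
a(H) = 34 (a(H) = (34 + H) - H = 34)
sqrt(a(k*(-15)) + c(144, 40)) = sqrt(34 + 40) = sqrt(74)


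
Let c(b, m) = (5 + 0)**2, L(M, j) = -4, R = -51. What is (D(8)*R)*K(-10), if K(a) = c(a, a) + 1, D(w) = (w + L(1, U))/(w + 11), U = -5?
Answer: -5304/19 ≈ -279.16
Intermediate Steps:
c(b, m) = 25 (c(b, m) = 5**2 = 25)
D(w) = (-4 + w)/(11 + w) (D(w) = (w - 4)/(w + 11) = (-4 + w)/(11 + w))
K(a) = 26 (K(a) = 25 + 1 = 26)
(D(8)*R)*K(-10) = (((-4 + 8)/(11 + 8))*(-51))*26 = ((4/19)*(-51))*26 = -204/19*26 = -5304/19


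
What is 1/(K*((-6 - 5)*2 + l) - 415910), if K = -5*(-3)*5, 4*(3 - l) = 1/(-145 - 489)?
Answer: -2536/1058361485 ≈ -2.3962e-6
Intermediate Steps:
l = 7609/2536 (l = 3 - 1/(4*(-145 - 489)) = 3 - ¼/(-634) = 3 - ¼*(-1/634) = 3 + 1/2536 = 7609/2536 ≈ 3.0004)
K = 75 (K = 15*5 = 75)
1/(K*((-6 - 5)*2 + l) - 415910) = 1/(75*((-6 - 5)*2 + 7609/2536) - 415910) = 1/(75*(-11*2 + 7609/2536) - 415910) = 1/(75*(-22 + 7609/2536) - 415910) = 1/(75*(-48183/2536) - 415910) = 1/(-3613725/2536 - 415910) = 1/(-1058361485/2536) = -2536/1058361485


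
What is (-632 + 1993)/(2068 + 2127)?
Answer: 1361/4195 ≈ 0.32443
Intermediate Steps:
(-632 + 1993)/(2068 + 2127) = 1361/4195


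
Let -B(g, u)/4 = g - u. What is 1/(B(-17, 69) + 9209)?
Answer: 1/9553 ≈ 0.00010468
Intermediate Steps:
B(g, u) = -4*g + 4*u (B(g, u) = -4*(g - u) = -4*g + 4*u)
1/(B(-17, 69) + 9209) = 1/((-4*(-17) + 4*69) + 9209) = 1/((68 + 276) + 9209) = 1/(344 + 9209) = 1/9553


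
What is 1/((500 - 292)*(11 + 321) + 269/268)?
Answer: 268/18507277 ≈ 1.4481e-5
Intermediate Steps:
1/((500 - 292)*(11 + 321) + 269/268) = 1/(208*332 + 269*(1/268)) = 1/(69056 + 269/268) = 1/(18507277/268) = 268/18507277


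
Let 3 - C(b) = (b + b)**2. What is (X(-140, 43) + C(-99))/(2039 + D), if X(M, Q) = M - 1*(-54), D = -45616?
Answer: 39287/43577 ≈ 0.90155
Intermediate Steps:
X(M, Q) = 54 + M (X(M, Q) = M + 54 = 54 + M)
C(b) = 3 - 4*b**2 (C(b) = 3 - (b + b)**2 = 3 - (2*b)**2 = 3 - 4*b**2)
(X(-140, 43) + C(-99))/(2039 + D) = ((54 - 140) + (3 - 4*(-99)**2))/(2039 - 45616) = (-86 + (3 - 4*9801))/(-43577) = (-86 + (3 - 39204))*(-1/43577) = (-86 - 39201)*(-1/43577) = -39287*(-1/43577) = 39287/43577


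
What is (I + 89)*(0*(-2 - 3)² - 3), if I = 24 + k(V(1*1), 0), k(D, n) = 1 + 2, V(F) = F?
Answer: -348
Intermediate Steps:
k(D, n) = 3
I = 27 (I = 24 + 3 = 27)
(I + 89)*(0*(-2 - 3)² - 3) = (27 + 89)*(0*(-2 - 3)² - 3) = 116*(0*(-5)² - 3) = 116*(0*25 - 3) = 116*(0 - 3) = 116*(-3) = -348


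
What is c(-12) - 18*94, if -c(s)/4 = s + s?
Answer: -1596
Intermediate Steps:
c(s) = -8*s (c(s) = -4*(s + s) = -8*s)
c(-12) - 18*94 = -8*(-12) - 18*94 = 96 - 1692 = -1596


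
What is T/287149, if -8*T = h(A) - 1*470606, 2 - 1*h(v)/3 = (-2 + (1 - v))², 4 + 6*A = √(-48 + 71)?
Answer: 1882409/9188768 + √23/6891576 ≈ 0.20486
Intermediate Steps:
A = -⅔ + √23/6 (A = -⅔ + √(-48 + 71)/6 = -⅔ + √23/6 ≈ 0.13264)
h(v) = 6 - 3*(-1 - v)² (h(v) = 6 - 3*(-2 + (1 - v))² = 6 - 3*(-1 - v)²)
T = 58825 + 3*(⅓ + √23/6)²/8 (T = -((6 - 3*(1 + (-⅔ + √23/6))²) - 1*470606)/8 = -((6 - 3*(⅓ + √23/6)²) - 470606)/8 = -(-470600 - 3*(⅓ + √23/6)²)/8 = 58825 + 3*(⅓ + √23/6)²/8 ≈ 58826.)
T/287149 = (1882409/32 + √23/24)/287149 = (1882409/32 + √23/24)*(1/287149) = 1882409/9188768 + √23/6891576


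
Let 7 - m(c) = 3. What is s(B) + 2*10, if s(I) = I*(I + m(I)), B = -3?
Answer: 17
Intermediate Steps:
m(c) = 4 (m(c) = 7 - 1*3 = 7 - 3 = 4)
s(I) = I*(4 + I) (s(I) = I*(I + 4) = I*(4 + I))
s(B) + 2*10 = -3*(4 - 3) + 2*10 = -3*1 + 20 = -3 + 20 = 17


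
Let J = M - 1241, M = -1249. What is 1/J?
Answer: -1/2490 ≈ -0.00040161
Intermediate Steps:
J = -2490 (J = -1249 - 1241 = -2490)
1/J = 1/(-2490) = -1/2490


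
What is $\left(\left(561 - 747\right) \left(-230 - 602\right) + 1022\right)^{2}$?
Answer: $24265539076$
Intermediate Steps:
$\left(\left(561 - 747\right) \left(-230 - 602\right) + 1022\right)^{2} = \left(\left(-186\right) \left(-832\right) + 1022\right)^{2} = \left(154752 + 1022\right)^{2} = 155774^{2} = 24265539076$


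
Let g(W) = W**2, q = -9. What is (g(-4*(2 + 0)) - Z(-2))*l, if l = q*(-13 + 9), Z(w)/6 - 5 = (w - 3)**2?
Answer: -4176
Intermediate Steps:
Z(w) = 30 + 6*(-3 + w)**2 (Z(w) = 30 + 6*(w - 3)**2 = 30 + 6*(-3 + w)**2)
l = 36 (l = -9*(-13 + 9) = -9*(-4) = 36)
(g(-4*(2 + 0)) - Z(-2))*l = ((-4*(2 + 0))**2 - (30 + 6*(-3 - 2)**2))*36 = ((-4*2)**2 - (30 + 6*(-5)**2))*36 = ((-8)**2 - (30 + 6*25))*36 = (64 - (30 + 150))*36 = (64 - 1*180)*36 = (64 - 180)*36 = -116*36 = -4176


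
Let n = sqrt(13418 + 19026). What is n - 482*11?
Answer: -5302 + 2*sqrt(8111) ≈ -5121.9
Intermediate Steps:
n = 2*sqrt(8111) (n = sqrt(32444) = 2*sqrt(8111) ≈ 180.12)
n - 482*11 = 2*sqrt(8111) - 482*11 = 2*sqrt(8111) - 1*5302 = 2*sqrt(8111) - 5302 = -5302 + 2*sqrt(8111)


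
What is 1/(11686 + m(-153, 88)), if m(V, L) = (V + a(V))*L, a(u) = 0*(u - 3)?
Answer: -1/1778 ≈ -0.00056243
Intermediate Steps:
a(u) = 0 (a(u) = 0*(-3 + u) = 0)
m(V, L) = L*V (m(V, L) = (V + 0)*L = V*L = L*V)
1/(11686 + m(-153, 88)) = 1/(11686 + 88*(-153)) = 1/(11686 - 13464) = 1/(-1778) = -1/1778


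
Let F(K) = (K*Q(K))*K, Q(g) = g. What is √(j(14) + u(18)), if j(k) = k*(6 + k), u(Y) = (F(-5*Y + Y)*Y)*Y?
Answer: 2*I*√30233018 ≈ 10997.0*I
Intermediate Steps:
F(K) = K³ (F(K) = (K*K)*K = K²*K = K³)
u(Y) = -64*Y⁵ (u(Y) = ((-5*Y + Y)³*Y)*Y = ((-4*Y)³*Y)*Y = ((-64*Y³)*Y)*Y = (-64*Y⁴)*Y = -64*Y⁵)
√(j(14) + u(18)) = √(14*(6 + 14) - 64*18⁵) = √(14*20 - 64*1889568) = √(280 - 120932352) = √(-120932072) = 2*I*√30233018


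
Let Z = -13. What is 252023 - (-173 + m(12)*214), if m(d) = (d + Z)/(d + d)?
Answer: 3026459/12 ≈ 2.5221e+5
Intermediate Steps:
m(d) = (-13 + d)/(2*d) (m(d) = (d - 13)/(d + d) = (-13 + d)/((2*d)) = (-13 + d)*(1/(2*d)) = (-13 + d)/(2*d))
252023 - (-173 + m(12)*214) = 252023 - (-173 + ((1/2)*(-13 + 12)/12)*214) = 252023 - (-173 + ((1/2)*(1/12)*(-1))*214) = 252023 - (-173 - 1/24*214) = 252023 - (-173 - 107/12) = 252023 - 1*(-2183/12) = 252023 + 2183/12 = 3026459/12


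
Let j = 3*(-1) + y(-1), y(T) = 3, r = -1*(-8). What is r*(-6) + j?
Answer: -48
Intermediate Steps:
r = 8
j = 0 (j = 3*(-1) + 3 = -3 + 3 = 0)
r*(-6) + j = 8*(-6) + 0 = -48 + 0 = -48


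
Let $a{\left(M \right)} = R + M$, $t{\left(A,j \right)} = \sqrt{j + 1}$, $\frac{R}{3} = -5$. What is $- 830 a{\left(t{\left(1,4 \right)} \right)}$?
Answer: $12450 - 830 \sqrt{5} \approx 10594.0$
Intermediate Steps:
$R = -15$ ($R = 3 \left(-5\right) = -15$)
$t{\left(A,j \right)} = \sqrt{1 + j}$
$a{\left(M \right)} = -15 + M$
$- 830 a{\left(t{\left(1,4 \right)} \right)} = - 830 \left(-15 + \sqrt{1 + 4}\right) = - 830 \left(-15 + \sqrt{5}\right) = 12450 - 830 \sqrt{5}$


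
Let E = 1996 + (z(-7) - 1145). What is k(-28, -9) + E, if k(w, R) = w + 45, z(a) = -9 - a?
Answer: 866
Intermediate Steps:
k(w, R) = 45 + w
E = 849 (E = 1996 + ((-9 - 1*(-7)) - 1145) = 1996 + ((-9 + 7) - 1145) = 1996 + (-2 - 1145) = 1996 - 1147 = 849)
k(-28, -9) + E = (45 - 28) + 849 = 17 + 849 = 866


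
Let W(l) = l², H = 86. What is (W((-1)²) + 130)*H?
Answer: 11266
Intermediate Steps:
(W((-1)²) + 130)*H = (((-1)²)² + 130)*86 = (1² + 130)*86 = (1 + 130)*86 = 131*86 = 11266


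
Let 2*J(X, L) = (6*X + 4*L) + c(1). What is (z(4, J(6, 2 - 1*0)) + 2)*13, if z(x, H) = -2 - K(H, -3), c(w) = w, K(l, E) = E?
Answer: 39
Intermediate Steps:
J(X, L) = ½ + 2*L + 3*X (J(X, L) = ((6*X + 4*L) + 1)/2 = ((4*L + 6*X) + 1)/2 = (1 + 4*L + 6*X)/2 = ½ + 2*L + 3*X)
z(x, H) = 1 (z(x, H) = -2 - 1*(-3) = -2 + 3 = 1)
(z(4, J(6, 2 - 1*0)) + 2)*13 = (1 + 2)*13 = 3*13 = 39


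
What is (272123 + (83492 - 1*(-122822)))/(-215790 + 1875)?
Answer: -159479/71305 ≈ -2.2366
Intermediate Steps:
(272123 + (83492 - 1*(-122822)))/(-215790 + 1875) = (272123 + (83492 + 122822))/(-213915) = (272123 + 206314)*(-1/213915) = 478437*(-1/213915) = -159479/71305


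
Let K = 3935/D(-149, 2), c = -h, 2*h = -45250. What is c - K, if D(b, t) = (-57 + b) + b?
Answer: 1607162/71 ≈ 22636.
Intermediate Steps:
h = -22625 (h = (1/2)*(-45250) = -22625)
D(b, t) = -57 + 2*b
c = 22625 (c = -1*(-22625) = 22625)
K = -787/71 (K = 3935/(-57 + 2*(-149)) = 3935/(-57 - 298) = 3935/(-355) = 3935*(-1/355) = -787/71 ≈ -11.085)
c - K = 22625 - 1*(-787/71) = 22625 + 787/71 = 1607162/71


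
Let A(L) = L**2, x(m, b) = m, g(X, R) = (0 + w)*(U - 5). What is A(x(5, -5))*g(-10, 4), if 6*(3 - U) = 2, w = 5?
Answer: -875/3 ≈ -291.67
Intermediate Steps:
U = 8/3 (U = 3 - 1/6*2 = 3 - 1/3 = 8/3 ≈ 2.6667)
g(X, R) = -35/3 (g(X, R) = (0 + 5)*(8/3 - 5) = 5*(-7/3) = -35/3)
A(x(5, -5))*g(-10, 4) = 5**2*(-35/3) = 25*(-35/3) = -875/3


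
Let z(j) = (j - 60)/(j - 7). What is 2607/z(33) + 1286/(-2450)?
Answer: -27683437/11025 ≈ -2511.0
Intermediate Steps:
z(j) = (-60 + j)/(-7 + j)
2607/z(33) + 1286/(-2450) = 2607/(((-60 + 33)/(-7 + 33))) + 1286/(-2450) = 2607/((-27/26)) + 1286*(-1/2450) = 2607/(((1/26)*(-27))) - 643/1225 = 2607/(-27/26) - 643/1225 = 2607*(-26/27) - 643/1225 = -22594/9 - 643/1225 = -27683437/11025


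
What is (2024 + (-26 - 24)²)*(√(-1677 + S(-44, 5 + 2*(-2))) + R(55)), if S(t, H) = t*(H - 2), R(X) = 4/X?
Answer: 18096/55 + 4524*I*√1633 ≈ 329.02 + 1.8282e+5*I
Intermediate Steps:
S(t, H) = t*(-2 + H)
(2024 + (-26 - 24)²)*(√(-1677 + S(-44, 5 + 2*(-2))) + R(55)) = (2024 + (-26 - 24)²)*(√(-1677 - 44*(-2 + (5 + 2*(-2)))) + 4/55) = (2024 + (-50)²)*(√(-1677 - 44*(-2 + (5 - 4))) + 4*(1/55)) = (2024 + 2500)*(√(-1677 - 44*(-2 + 1)) + 4/55) = 4524*(√(-1677 - 44*(-1)) + 4/55) = 4524*(√(-1677 + 44) + 4/55) = 4524*(√(-1633) + 4/55) = 4524*(I*√1633 + 4/55) = 4524*(4/55 + I*√1633) = 18096/55 + 4524*I*√1633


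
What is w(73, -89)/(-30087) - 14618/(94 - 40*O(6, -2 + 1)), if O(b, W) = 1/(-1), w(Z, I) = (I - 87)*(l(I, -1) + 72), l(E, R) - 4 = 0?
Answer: -219009691/2015829 ≈ -108.65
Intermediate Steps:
l(E, R) = 4 (l(E, R) = 4 + 0 = 4)
w(Z, I) = -6612 + 76*I (w(Z, I) = (I - 87)*(4 + 72) = (-87 + I)*76 = -6612 + 76*I)
O(b, W) = -1
w(73, -89)/(-30087) - 14618/(94 - 40*O(6, -2 + 1)) = (-6612 + 76*(-89))/(-30087) - 14618/(94 - 40*(-1)) = (-6612 - 6764)*(-1/30087) - 14618/(94 + 40) = -13376*(-1/30087) - 14618/134 = 13376/30087 - 14618*1/134 = 13376/30087 - 7309/67 = -219009691/2015829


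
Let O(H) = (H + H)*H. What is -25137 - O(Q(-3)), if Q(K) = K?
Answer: -25155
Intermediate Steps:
O(H) = 2*H² (O(H) = (2*H)*H = 2*H²)
-25137 - O(Q(-3)) = -25137 - 2*(-3)² = -25137 - 2*9 = -25137 - 1*18 = -25137 - 18 = -25155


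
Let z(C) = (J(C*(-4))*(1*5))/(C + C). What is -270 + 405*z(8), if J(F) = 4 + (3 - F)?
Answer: 74655/16 ≈ 4665.9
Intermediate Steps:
J(F) = 7 - F
z(C) = (35 + 20*C)/(2*C) (z(C) = ((7 - C*(-4))*(1*5))/(C + C) = ((7 - (-4)*C)*5)/((2*C)) = ((7 + 4*C)*5)*(1/(2*C)) = (35 + 20*C)*(1/(2*C)) = (35 + 20*C)/(2*C))
-270 + 405*z(8) = -270 + 405*(10 + (35/2)/8) = -270 + 405*(10 + (35/2)*(1/8)) = -270 + 405*(10 + 35/16) = -270 + 405*(195/16) = -270 + 78975/16 = 74655/16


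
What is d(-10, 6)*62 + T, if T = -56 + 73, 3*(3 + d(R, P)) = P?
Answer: -45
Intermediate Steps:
d(R, P) = -3 + P/3
T = 17
d(-10, 6)*62 + T = (-3 + (⅓)*6)*62 + 17 = (-3 + 2)*62 + 17 = -1*62 + 17 = -62 + 17 = -45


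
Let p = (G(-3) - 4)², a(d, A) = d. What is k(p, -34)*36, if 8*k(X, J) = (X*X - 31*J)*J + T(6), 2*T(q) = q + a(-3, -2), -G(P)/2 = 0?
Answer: -801693/4 ≈ -2.0042e+5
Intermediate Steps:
G(P) = 0 (G(P) = -2*0 = 0)
p = 16 (p = (0 - 4)² = (-4)² = 16)
T(q) = -3/2 + q/2 (T(q) = (q - 3)/2 = (-3 + q)/2 = -3/2 + q/2)
k(X, J) = 3/16 + J*(X² - 31*J)/8 (k(X, J) = ((X*X - 31*J)*J + (-3/2 + (½)*6))/8 = ((X² - 31*J)*J + (-3/2 + 3))/8 = (J*(X² - 31*J) + 3/2)/8 = (3/2 + J*(X² - 31*J))/8 = 3/16 + J*(X² - 31*J)/8)
k(p, -34)*36 = (3/16 - 31/8*(-34)² + (⅛)*(-34)*16²)*36 = (3/16 - 31/8*1156 + (⅛)*(-34)*256)*36 = (3/16 - 8959/2 - 1088)*36 = -89077/16*36 = -801693/4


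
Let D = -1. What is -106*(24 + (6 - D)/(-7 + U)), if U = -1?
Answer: -9805/4 ≈ -2451.3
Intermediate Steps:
-106*(24 + (6 - D)/(-7 + U)) = -106*(24 + (6 - 1*(-1))/(-7 - 1)) = -106*(24 + (6 + 1)/(-8)) = -106*(24 + 7*(-⅛)) = -106*(24 - 7/8) = -106*185/8 = -9805/4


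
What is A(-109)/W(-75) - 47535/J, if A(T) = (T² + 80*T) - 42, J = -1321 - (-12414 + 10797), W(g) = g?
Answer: -4488349/22200 ≈ -202.18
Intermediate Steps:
J = 296 (J = -1321 - 1*(-1617) = -1321 + 1617 = 296)
A(T) = -42 + T² + 80*T
A(-109)/W(-75) - 47535/J = (-42 + (-109)² + 80*(-109))/(-75) - 47535/296 = (-42 + 11881 - 8720)*(-1/75) - 47535*1/296 = 3119*(-1/75) - 47535/296 = -3119/75 - 47535/296 = -4488349/22200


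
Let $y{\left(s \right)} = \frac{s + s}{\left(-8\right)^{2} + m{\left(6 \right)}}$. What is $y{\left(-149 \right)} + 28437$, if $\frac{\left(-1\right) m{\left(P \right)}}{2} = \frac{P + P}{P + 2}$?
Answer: $\frac{1734359}{61} \approx 28432.0$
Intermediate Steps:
$m{\left(P \right)} = - \frac{4 P}{2 + P}$ ($m{\left(P \right)} = - 2 \frac{P + P}{P + 2} = - 2 \frac{2 P}{2 + P} = - \frac{4 P}{2 + P}$)
$y{\left(s \right)} = \frac{2 s}{61}$ ($y{\left(s \right)} = \frac{s + s}{\left(-8\right)^{2} - \frac{24}{2 + 6}} = \frac{2 s}{64 - \frac{24}{8}} = \frac{2 s}{64 - 24 \cdot \frac{1}{8}} = \frac{2 s}{64 - 3} = \frac{2 s}{61}$)
$y{\left(-149 \right)} + 28437 = \frac{2}{61} \left(-149\right) + 28437 = - \frac{298}{61} + 28437 = \frac{1734359}{61}$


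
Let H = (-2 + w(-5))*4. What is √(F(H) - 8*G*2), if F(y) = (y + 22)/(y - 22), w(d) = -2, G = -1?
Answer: √5719/19 ≈ 3.9802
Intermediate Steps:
H = -16 (H = (-2 - 2)*4 = -4*4 = -16)
F(y) = (22 + y)/(-22 + y)
√(F(H) - 8*G*2) = √((22 - 16)/(-22 - 16) - 8*(-1)*2) = √(6/(-38) + 8*2) = √(-1/38*6 + 16) = √(-3/19 + 16) = √(301/19) = √5719/19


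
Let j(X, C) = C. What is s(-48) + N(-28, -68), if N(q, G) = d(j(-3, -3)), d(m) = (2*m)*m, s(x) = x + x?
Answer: -78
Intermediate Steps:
s(x) = 2*x
d(m) = 2*m²
N(q, G) = 18 (N(q, G) = 2*(-3)² = 2*9 = 18)
s(-48) + N(-28, -68) = 2*(-48) + 18 = -96 + 18 = -78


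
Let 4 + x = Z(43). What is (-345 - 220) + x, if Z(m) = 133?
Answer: -436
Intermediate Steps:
x = 129 (x = -4 + 133 = 129)
(-345 - 220) + x = (-345 - 220) + 129 = -565 + 129 = -436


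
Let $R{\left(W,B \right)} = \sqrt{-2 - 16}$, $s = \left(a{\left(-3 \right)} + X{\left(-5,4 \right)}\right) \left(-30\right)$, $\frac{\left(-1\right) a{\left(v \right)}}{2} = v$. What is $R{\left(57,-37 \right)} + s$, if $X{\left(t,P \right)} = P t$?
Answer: $420 + 3 i \sqrt{2} \approx 420.0 + 4.2426 i$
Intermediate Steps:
$a{\left(v \right)} = - 2 v$
$s = 420$ ($s = \left(\left(-2\right) \left(-3\right) + 4 \left(-5\right)\right) \left(-30\right) = \left(6 - 20\right) \left(-30\right) = \left(-14\right) \left(-30\right) = 420$)
$R{\left(W,B \right)} = 3 i \sqrt{2}$ ($R{\left(W,B \right)} = \sqrt{-18} = 3 i \sqrt{2}$)
$R{\left(57,-37 \right)} + s = 3 i \sqrt{2} + 420 = 420 + 3 i \sqrt{2}$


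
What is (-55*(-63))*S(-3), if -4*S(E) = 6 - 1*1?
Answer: -17325/4 ≈ -4331.3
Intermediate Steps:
S(E) = -5/4 (S(E) = -(6 - 1*1)/4 = -(6 - 1)/4 = -¼*5 = -5/4)
(-55*(-63))*S(-3) = -55*(-63)*(-5/4) = 3465*(-5/4) = -17325/4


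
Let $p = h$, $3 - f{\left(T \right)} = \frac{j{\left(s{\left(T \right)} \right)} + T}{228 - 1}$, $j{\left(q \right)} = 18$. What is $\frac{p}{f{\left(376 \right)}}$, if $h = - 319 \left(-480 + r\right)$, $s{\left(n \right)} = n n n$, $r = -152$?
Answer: $\frac{45765016}{287} \approx 1.5946 \cdot 10^{5}$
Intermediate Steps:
$s{\left(n \right)} = n^{3}$ ($s{\left(n \right)} = n^{2} n = n^{3}$)
$f{\left(T \right)} = \frac{663}{227} - \frac{T}{227}$ ($f{\left(T \right)} = 3 - \frac{18 + T}{228 - 1} = 3 - \frac{18 + T}{227} = 3 - \left(18 + T\right) \frac{1}{227} = 3 - \left(\frac{18}{227} + \frac{T}{227}\right) = \frac{663}{227} - \frac{T}{227}$)
$h = 201608$ ($h = - 319 \left(-480 - 152\right) = \left(-319\right) \left(-632\right) = 201608$)
$p = 201608$
$\frac{p}{f{\left(376 \right)}} = \frac{201608}{\frac{663}{227} - \frac{376}{227}} = \frac{201608}{\frac{287}{227}} = 201608 \cdot \frac{227}{287} = \frac{45765016}{287}$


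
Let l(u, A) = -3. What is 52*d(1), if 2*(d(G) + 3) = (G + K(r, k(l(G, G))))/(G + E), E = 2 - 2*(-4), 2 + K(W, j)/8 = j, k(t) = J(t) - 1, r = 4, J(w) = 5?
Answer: -1274/11 ≈ -115.82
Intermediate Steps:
k(t) = 4 (k(t) = 5 - 1 = 4)
K(W, j) = -16 + 8*j
E = 10 (E = 2 + 8 = 10)
d(G) = -3 + (16 + G)/(2*(10 + G)) (d(G) = -3 + ((G + (-16 + 8*4))/(G + 10))/2 = -3 + ((G + (-16 + 32))/(10 + G))/2 = -3 + ((G + 16)/(10 + G))/2 = -3 + ((16 + G)/(10 + G))/2 = -3 + (16 + G)/(2*(10 + G)))
52*d(1) = 52*((-44 - 5*1)/(2*(10 + 1))) = 52*((½)*(-44 - 5)/11) = 52*((½)*(1/11)*(-49)) = 52*(-49/22) = -1274/11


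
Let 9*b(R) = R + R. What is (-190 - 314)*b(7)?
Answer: -784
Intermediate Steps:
b(R) = 2*R/9 (b(R) = (R + R)/9 = (2*R)/9 = 2*R/9)
(-190 - 314)*b(7) = (-190 - 314)*((2/9)*7) = -504*14/9 = -784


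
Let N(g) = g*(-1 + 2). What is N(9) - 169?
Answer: -160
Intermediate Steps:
N(g) = g (N(g) = g*1 = g)
N(9) - 169 = 9 - 169 = -160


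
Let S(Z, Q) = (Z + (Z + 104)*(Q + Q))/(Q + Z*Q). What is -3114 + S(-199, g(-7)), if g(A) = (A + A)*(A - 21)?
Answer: -7321865/2352 ≈ -3113.0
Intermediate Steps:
g(A) = 2*A*(-21 + A) (g(A) = (2*A)*(-21 + A) = 2*A*(-21 + A))
S(Z, Q) = (Z + 2*Q*(104 + Z))/(Q + Q*Z) (S(Z, Q) = (Z + (104 + Z)*(2*Q))/(Q + Q*Z) = (Z + 2*Q*(104 + Z))/(Q + Q*Z))
-3114 + S(-199, g(-7)) = -3114 + (-199 + 208*(2*(-7)*(-21 - 7)) + 2*(2*(-7)*(-21 - 7))*(-199))/(((2*(-7)*(-21 - 7)))*(1 - 199)) = -3114 + (-199 + 208*(2*(-7)*(-28)) + 2*(2*(-7)*(-28))*(-199))/((2*(-7)*(-28))*(-198)) = -3114 - 1/198*(-199 + 208*392 + 2*392*(-199))/392 = -3114 + (1/392)*(-1/198)*(-199 + 81536 - 156016) = -3114 + (1/392)*(-1/198)*(-74679) = -3114 + 2263/2352 = -7321865/2352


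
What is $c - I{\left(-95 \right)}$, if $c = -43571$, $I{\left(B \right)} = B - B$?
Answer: $-43571$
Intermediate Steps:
$I{\left(B \right)} = 0$
$c - I{\left(-95 \right)} = -43571 - 0 = -43571 + 0 = -43571$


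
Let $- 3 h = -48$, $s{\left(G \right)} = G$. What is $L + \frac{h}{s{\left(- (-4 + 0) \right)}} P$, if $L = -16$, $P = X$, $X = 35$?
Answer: $124$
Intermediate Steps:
$h = 16$ ($h = \left(- \frac{1}{3}\right) \left(-48\right) = 16$)
$P = 35$
$L + \frac{h}{s{\left(- (-4 + 0) \right)}} P = -16 + \frac{16}{\left(-1\right) \left(-4 + 0\right)} 35 = -16 + \frac{16}{\left(-1\right) \left(-4\right)} 35 = -16 + \frac{16}{4} \cdot 35 = -16 + 16 \cdot \frac{1}{4} \cdot 35 = -16 + 4 \cdot 35 = -16 + 140 = 124$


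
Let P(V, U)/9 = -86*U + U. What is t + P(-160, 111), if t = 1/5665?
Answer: -481043474/5665 ≈ -84915.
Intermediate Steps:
t = 1/5665 ≈ 0.00017652
P(V, U) = -765*U (P(V, U) = 9*(-86*U + U) = 9*(-85*U) = -765*U)
t + P(-160, 111) = 1/5665 - 765*111 = 1/5665 - 84915 = -481043474/5665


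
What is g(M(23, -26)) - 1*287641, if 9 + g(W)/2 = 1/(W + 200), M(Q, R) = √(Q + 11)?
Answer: -5748289597/19983 - √34/19983 ≈ -2.8766e+5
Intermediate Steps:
M(Q, R) = √(11 + Q)
g(W) = -18 + 2/(200 + W) (g(W) = -18 + 2/(W + 200) = -18 + 2/(200 + W))
g(M(23, -26)) - 1*287641 = 2*(-1799 - 9*√(11 + 23))/(200 + √(11 + 23)) - 1*287641 = 2*(-1799 - 9*√34)/(200 + √34) - 287641 = -287641 + 2*(-1799 - 9*√34)/(200 + √34)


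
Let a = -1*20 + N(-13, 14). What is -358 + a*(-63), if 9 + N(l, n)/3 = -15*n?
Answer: 42293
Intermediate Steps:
N(l, n) = -27 - 45*n (N(l, n) = -27 + 3*(-15*n) = -27 - 45*n)
a = -677 (a = -1*20 + (-27 - 45*14) = -20 + (-27 - 630) = -20 - 657 = -677)
-358 + a*(-63) = -358 - 677*(-63) = -358 + 42651 = 42293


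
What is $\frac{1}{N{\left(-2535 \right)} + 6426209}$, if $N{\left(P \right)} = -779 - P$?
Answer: $\frac{1}{6427965} \approx 1.5557 \cdot 10^{-7}$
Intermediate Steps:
$\frac{1}{N{\left(-2535 \right)} + 6426209} = \frac{1}{\left(-779 - -2535\right) + 6426209} = \frac{1}{\left(-779 + 2535\right) + 6426209} = \frac{1}{1756 + 6426209} = \frac{1}{6427965}$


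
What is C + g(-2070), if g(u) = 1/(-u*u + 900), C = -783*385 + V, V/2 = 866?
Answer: -1284013332001/4284000 ≈ -2.9972e+5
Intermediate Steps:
V = 1732 (V = 2*866 = 1732)
C = -299723 (C = -783*385 + 1732 = -301455 + 1732 = -299723)
g(u) = 1/(900 - u**2) (g(u) = 1/(-u**2 + 900) = 1/(900 - u**2))
C + g(-2070) = -299723 - 1/(-900 + (-2070)**2) = -299723 - 1/(-900 + 4284900) = -299723 - 1/4284000 = -1284013332001/4284000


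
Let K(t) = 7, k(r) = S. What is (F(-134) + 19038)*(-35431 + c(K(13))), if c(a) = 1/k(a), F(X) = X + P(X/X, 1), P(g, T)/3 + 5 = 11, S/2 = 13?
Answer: -8715520505/13 ≈ -6.7043e+8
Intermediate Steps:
S = 26 (S = 2*13 = 26)
P(g, T) = 18 (P(g, T) = -15 + 3*11 = -15 + 33 = 18)
k(r) = 26
F(X) = 18 + X (F(X) = X + 18 = 18 + X)
c(a) = 1/26
(F(-134) + 19038)*(-35431 + c(K(13))) = ((18 - 134) + 19038)*(-35431 + 1/26) = (-116 + 19038)*(-921205/26) = 18922*(-921205/26) = -8715520505/13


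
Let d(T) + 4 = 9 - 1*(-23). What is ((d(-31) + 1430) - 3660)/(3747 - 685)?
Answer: -1101/1531 ≈ -0.71914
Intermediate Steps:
d(T) = 28 (d(T) = -4 + (9 - 1*(-23)) = -4 + (9 + 23) = -4 + 32 = 28)
((d(-31) + 1430) - 3660)/(3747 - 685) = ((28 + 1430) - 3660)/(3747 - 685) = (1458 - 3660)/3062 = -2202*1/3062 = -1101/1531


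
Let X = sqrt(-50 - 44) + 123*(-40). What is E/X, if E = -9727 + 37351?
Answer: -67955040/12103247 - 13812*I*sqrt(94)/12103247 ≈ -5.6146 - 0.011064*I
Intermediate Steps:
X = -4920 + I*sqrt(94) (X = sqrt(-94) - 4920 = I*sqrt(94) - 4920 = -4920 + I*sqrt(94) ≈ -4920.0 + 9.6954*I)
E = 27624
E/X = 27624/(-4920 + I*sqrt(94))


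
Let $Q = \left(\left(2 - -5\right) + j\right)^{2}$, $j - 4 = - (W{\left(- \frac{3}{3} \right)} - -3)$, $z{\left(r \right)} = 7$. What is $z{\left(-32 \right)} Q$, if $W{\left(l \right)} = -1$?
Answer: $567$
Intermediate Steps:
$j = 2$ ($j = 4 - \left(-1 - -3\right) = 4 - \left(-1 + 3\right) = 4 - 2 = 2$)
$Q = 81$ ($Q = \left(\left(2 - -5\right) + 2\right)^{2} = \left(\left(2 + 5\right) + 2\right)^{2} = \left(7 + 2\right)^{2} = 9^{2} = 81$)
$z{\left(-32 \right)} Q = 7 \cdot 81 = 567$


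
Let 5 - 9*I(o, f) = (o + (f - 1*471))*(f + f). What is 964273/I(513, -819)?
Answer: -8678457/1272721 ≈ -6.8188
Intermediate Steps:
I(o, f) = 5/9 - 2*f*(-471 + f + o)/9 (I(o, f) = 5/9 - (o + (f - 1*471))*(f + f)/9 = 5/9 - (o + (f - 471))*2*f/9 = 5/9 - (o + (-471 + f))*2*f/9 = 5/9 - (-471 + f + o)*2*f/9 = 5/9 - 2*f*(-471 + f + o)/9)
964273/I(513, -819) = 964273/(5/9 - 2/9*(-819)**2 + (314/3)*(-819) - 2/9*(-819)*513) = 964273/(5/9 - 2/9*670761 - 85722 + 93366) = 964273/(5/9 - 149058 - 85722 + 93366) = 964273/(-1272721/9) = 964273*(-9/1272721) = -8678457/1272721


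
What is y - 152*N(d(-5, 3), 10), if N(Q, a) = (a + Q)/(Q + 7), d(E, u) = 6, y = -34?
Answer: -2874/13 ≈ -221.08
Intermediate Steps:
N(Q, a) = (Q + a)/(7 + Q)
y - 152*N(d(-5, 3), 10) = -34 - 152*(6 + 10)/(7 + 6) = -34 - 152*16/13 = -34 - 2432/13 = -2874/13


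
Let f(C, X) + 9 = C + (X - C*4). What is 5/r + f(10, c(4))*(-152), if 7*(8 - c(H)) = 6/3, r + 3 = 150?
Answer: 699053/147 ≈ 4755.5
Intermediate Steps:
r = 147 (r = -3 + 150 = 147)
c(H) = 54/7 (c(H) = 8 - 6/(7*3) = 8 - 1/7*2 = 8 - 2/7 = 54/7)
f(C, X) = -9 + X - 3*C (f(C, X) = -9 + (C + (X - C*4)) = -9 + (C + (X - 4*C)) = -9 + (X - 3*C) = -9 + X - 3*C)
5/r + f(10, c(4))*(-152) = 5/147 + (-9 + 54/7 - 3*10)*(-152) = 5*(1/147) + (-9 + 54/7 - 30)*(-152) = 5/147 - 219/7*(-152) = 5/147 + 33288/7 = 699053/147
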